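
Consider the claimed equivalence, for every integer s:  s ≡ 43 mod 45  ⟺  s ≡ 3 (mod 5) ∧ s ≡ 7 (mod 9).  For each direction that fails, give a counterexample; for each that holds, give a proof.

(→) Suppose s ≡ 43 (mod 45); write s = 45j + 43. Since 5 ∣ 45, reducing mod 5 gives s ≡ 43 ≡ 3 (mod 5); since 9 ∣ 45, reducing mod 9 gives s ≡ 43 ≡ 7 (mod 9).

(←) Conversely, if s ≡ 3 (mod 5) and s ≡ 7 (mod 9), then by the Chinese remainder theorem s ≡ 43 (mod 45). This is exactly s ≡ 43 (mod 45).

The biconditional holds.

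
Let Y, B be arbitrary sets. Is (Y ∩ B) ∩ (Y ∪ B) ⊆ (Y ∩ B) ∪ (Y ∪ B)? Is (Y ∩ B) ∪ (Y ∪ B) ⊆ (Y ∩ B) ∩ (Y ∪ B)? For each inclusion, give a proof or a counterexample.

Forward inclusion. Let x ∈ (Y ∩ B) ∩ (Y ∪ B). Then x ∈ Y ∩ B, from which x ∈ (Y ∩ B) ∪ (Y ∪ B).

Reverse inclusion. This inclusion fails. Take Y = {1}, B = ∅; then 1 ∈ (Y ∩ B) ∪ (Y ∪ B) but 1 ∉ (Y ∩ B) ∩ (Y ∪ B).

(⊆) holds; (⊇) fails.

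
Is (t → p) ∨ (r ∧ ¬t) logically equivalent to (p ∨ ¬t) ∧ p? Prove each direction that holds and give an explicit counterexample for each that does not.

Forward direction. This fails. Under p = F, r = F, t = F, the left side is true but the right side is false.

Converse. Assume the antecedent. If p is true, (t → p) ∨ (r ∧ ¬t) reduces to true regardless of the other variables. If p is false, the antecedent cannot hold. Either way (t → p) ∨ (r ∧ ¬t) holds.

(⇒) fails; (⇐) holds.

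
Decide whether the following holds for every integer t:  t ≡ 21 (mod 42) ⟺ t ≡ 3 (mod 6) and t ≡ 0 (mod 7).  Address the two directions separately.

(→) Suppose t ≡ 21 (mod 42); write t = 42j + 21. Since 6 ∣ 42, reducing mod 6 gives t ≡ 21 ≡ 3 (mod 6); since 7 ∣ 42, reducing mod 7 gives t ≡ 21 ≡ 0 (mod 7).

(←) Conversely, if t ≡ 3 (mod 6) and t ≡ 0 (mod 7), then by the Chinese remainder theorem t ≡ 21 (mod 42). This is exactly t ≡ 21 (mod 42).

Both directions hold; the statement is true.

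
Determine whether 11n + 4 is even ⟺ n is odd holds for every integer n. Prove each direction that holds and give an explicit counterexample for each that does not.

(⇒) fails and (⇐) fails.

[⇒] This fails: n = 4 gives 11n + 4 = 48, which is even, but 4 is even, not odd.

[⇐] This also fails: n = 5 is odd, but 11n + 4 = 59 is odd, not even.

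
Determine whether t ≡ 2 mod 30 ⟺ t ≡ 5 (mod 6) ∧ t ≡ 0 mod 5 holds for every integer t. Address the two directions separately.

Neither direction holds.

[⇒] This fails: t = 2 gives 2 ≡ 2 (mod 30) but 2 ≡ 2 (mod 6), so the conjunction on the right does not hold.

[⇐] This fails: t = 5 satisfies both congruences on the right (5 ≡ 5 mod 6 and 5 ≡ 0 mod 5) yet 5 ≡ 5 (mod 30), not 2.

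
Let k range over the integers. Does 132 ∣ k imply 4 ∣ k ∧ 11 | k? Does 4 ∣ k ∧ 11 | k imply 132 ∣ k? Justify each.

The forward direction holds; the converse fails.

Converse. This fails: take k = 44. Both 4 ∣ 44 and 11 ∣ 44, yet 44 is not a multiple of 132 (since 44 = 0·132 + 44), so 132 ∤ 44.

Forward direction. If 132 ∣ k, write k = 132q. Since 132 = 33·4, k = 4·(33q), so 4 ∣ k; and since 132 = 12·11, k = 11·(12q), so 11 ∣ k.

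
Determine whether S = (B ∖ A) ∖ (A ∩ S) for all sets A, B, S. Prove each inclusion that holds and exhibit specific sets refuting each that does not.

(⊆) This inclusion fails. Take A = ∅, B = ∅, S = {1}; then 1 ∈ S but 1 ∉ (B ∖ A) ∖ (A ∩ S).

(⊇) This inclusion fails. Take A = ∅, B = {1}, S = ∅; then 1 ∈ (B ∖ A) ∖ (A ∩ S) but 1 ∉ S.

Neither inclusion holds.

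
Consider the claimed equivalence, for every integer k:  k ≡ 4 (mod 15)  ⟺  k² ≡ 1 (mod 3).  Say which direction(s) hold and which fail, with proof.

Forward direction. Suppose k ≡ 4 (mod 15). Then k² ≡ 4² = 16 (mod 15), and since 3 ∣ 15, also k² ≡ 1 (mod 3).

Converse. This fails: take k = 1. Then 1² = 1 ≡ 1 (mod 3), yet 1 ≡ 1 (mod 15), not 4.

The forward direction holds; the converse fails.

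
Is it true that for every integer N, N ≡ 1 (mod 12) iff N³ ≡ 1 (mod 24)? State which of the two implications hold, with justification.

(→) This fails: take N = 13. Then 13 ≡ 1 (mod 12), but 13³ = 2197 ≡ 13 (mod 24), not 1.

(←) Conversely, the residues r modulo 24 with r³ ≡ 1 (mod 24) are exactly {1}, and each is ≡ 1 (mod 12).

Only the converse holds.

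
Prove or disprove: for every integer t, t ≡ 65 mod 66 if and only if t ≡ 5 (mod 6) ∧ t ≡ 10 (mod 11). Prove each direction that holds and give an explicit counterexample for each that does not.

(⇐) If t ≡ 5 (mod 6) and t ≡ 10 (mod 11), then by the Chinese remainder theorem t ≡ 65 (mod 66). This is exactly t ≡ 65 (mod 66).

(⇒) Suppose t ≡ 65 (mod 66); write t = 66j + 65. Since 6 ∣ 66, reducing mod 6 gives t ≡ 65 ≡ 5 (mod 6); since 11 ∣ 66, reducing mod 11 gives t ≡ 65 ≡ 10 (mod 11).

Both implications hold.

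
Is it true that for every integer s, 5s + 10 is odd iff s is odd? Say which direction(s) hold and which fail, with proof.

(⇒) Suppose 5s + 10 is odd. Since 5 is odd, 5s and s have the same parity, so 5s + 10 ≡ s + 10 (mod 2). As 10 is even, 5s + 10 is odd exactly when s is odd. Thus s is odd.

(⇐) Conversely, suppose s is odd; write s = 2j + 1. Then 5s + 10 = 5·(2j + 1) + 10 = 2·5j + 15, which is odd.

Both directions hold; the statement is true.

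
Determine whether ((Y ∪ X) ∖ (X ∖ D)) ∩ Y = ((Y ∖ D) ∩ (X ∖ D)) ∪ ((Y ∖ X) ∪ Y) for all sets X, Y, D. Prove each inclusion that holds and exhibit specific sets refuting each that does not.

Only the forward inclusion holds.

(⊆) Let x ∈ ((Y ∪ X) ∖ (X ∖ D)) ∩ Y. Then either x ∈ Y and x ∉ X, D; or x ∈ Y ∩ D and x ∉ X; or x ∈ X ∩ Y ∩ D. In each case x ∈ ((Y ∖ D) ∩ (X ∖ D)) ∪ ((Y ∖ X) ∪ Y), so ((Y ∪ X) ∖ (X ∖ D)) ∩ Y ⊆ ((Y ∖ D) ∩ (X ∖ D)) ∪ ((Y ∖ X) ∪ Y).

(⊇) This inclusion fails. Take X = {1}, Y = {1}, D = ∅; then 1 ∈ ((Y ∖ D) ∩ (X ∖ D)) ∪ ((Y ∖ X) ∪ Y) but 1 ∉ ((Y ∪ X) ∖ (X ∖ D)) ∩ Y.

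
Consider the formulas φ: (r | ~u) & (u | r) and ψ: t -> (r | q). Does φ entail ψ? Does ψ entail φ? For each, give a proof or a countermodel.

(⇒) Assume the antecedent. If r is true, t -> (r | q) reduces to true regardless of the other variables. If r is false, the antecedent cannot hold. Either way t -> (r | q) holds.

(⇐) This fails. Under r = F, u = F, q = F, t = F, the left side is false but the right side is true.

The forward direction holds; the converse fails.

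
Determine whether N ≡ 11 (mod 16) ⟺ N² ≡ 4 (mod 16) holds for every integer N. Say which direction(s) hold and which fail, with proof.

(⇒) fails and (⇐) fails.

(⇒) This fails: take N = 11. Then 11 ≡ 11 (mod 16), but 11² = 121 ≡ 9 (mod 16), not 4.

(⇐) This fails: take N = 2. Then 2² = 4 ≡ 4 (mod 16), yet 2 ≡ 2 (mod 16), not 11.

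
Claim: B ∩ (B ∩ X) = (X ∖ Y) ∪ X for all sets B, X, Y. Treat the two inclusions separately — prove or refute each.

The sets are not equal: only the forward inclusion holds.

(⊆) Let x ∈ B ∩ (B ∩ X). Then either x ∈ B ∩ X and x ∉ Y; or x ∈ B ∩ X ∩ Y. In each case x ∈ (X ∖ Y) ∪ X, so B ∩ (B ∩ X) ⊆ (X ∖ Y) ∪ X.

(⊇) This inclusion fails. Take B = ∅, X = {1}, Y = ∅; then 1 ∈ (X ∖ Y) ∪ X but 1 ∉ B ∩ (B ∩ X).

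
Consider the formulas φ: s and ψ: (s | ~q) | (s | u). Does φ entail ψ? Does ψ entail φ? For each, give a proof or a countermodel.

Forward direction. Assume the antecedent. If u is true, (s | ~q) | (s | u) reduces to true regardless of the other variables. If u is false, the antecedent forces (u = F, s = T, q = F) or (u = F, s = T, q = T), and (s | ~q) | (s | u) holds there. Either way (s | ~q) | (s | u) holds.

Converse. This fails. Under u = F, s = F, q = F, the left side is false but the right side is true.

(⇒) holds; (⇐) fails.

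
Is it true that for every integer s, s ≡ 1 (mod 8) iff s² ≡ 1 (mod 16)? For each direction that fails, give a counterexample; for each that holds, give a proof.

(⇒) holds; (⇐) fails.

Forward direction. Suppose s ≡ 1 (mod 8). Working modulo 16, s ∈ {1, 9}; for each such r, r² ≡ 1 (mod 16).

Converse. This fails: take s = 7. Then 7² = 49 ≡ 1 (mod 16), yet 7 ≡ 7 (mod 8), not 1.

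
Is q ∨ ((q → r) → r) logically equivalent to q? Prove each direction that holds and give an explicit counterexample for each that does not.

Forward direction. This fails. Under q = F, r = T, the left side is true but the right side is false.

Converse. Assume the antecedent. If q is true, q ∨ ((q → r) → r) reduces to true regardless of the other variables. If q is false, the antecedent cannot hold. Either way q ∨ ((q → r) → r) holds.

Only the converse holds.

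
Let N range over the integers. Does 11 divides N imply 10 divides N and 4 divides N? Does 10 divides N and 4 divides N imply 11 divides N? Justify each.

Both directions fail.

(⇒) This fails: take N = 11. Certainly 11 ∣ 11, but 10 ∤ 11.

(⇐) This fails: take N = 20. Both 10 ∣ 20 and 4 ∣ 20, yet 20 is not a multiple of 11 (since 20 = 1·11 + 9), so 11 ∤ 20.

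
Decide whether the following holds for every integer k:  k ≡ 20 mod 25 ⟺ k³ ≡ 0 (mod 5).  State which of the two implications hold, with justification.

(⟹) Suppose k ≡ 20 (mod 25). Then k³ ≡ 20³ = 8000 (mod 25), and since 5 ∣ 25, also k³ ≡ 0 (mod 5).

(⟸) This fails: take k = 0. Then 0³ = 0 ≡ 0 (mod 5), yet 0 ≡ 0 (mod 25), not 20.

The forward direction holds; the converse fails.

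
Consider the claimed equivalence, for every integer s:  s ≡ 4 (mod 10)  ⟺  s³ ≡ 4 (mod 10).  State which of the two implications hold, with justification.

Both directions hold.

(→) Suppose s ≡ 4 (mod 10). Write s = 10j + 4. Then (10j + 4)³ = 1000j³ + 1200j² + 480j + 64 = 10(100j³ + 120j² + 48j + 6) + 4, so s³ ≡ 4 (mod 10).

(←) For the converse, argue contrapositively. If s ≢ 4 (mod 10), then s is congruent to one of 0, 1, 2, 3, 5, 6, 7, 8, 9 modulo 10, and these give s³ ≡ 0, 1, 8, 7, 5, 6, 3, 2, 9 respectively — never 4.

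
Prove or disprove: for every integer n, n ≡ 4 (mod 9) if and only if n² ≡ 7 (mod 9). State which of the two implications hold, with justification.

[⇒] Suppose n ≡ 4 (mod 9). Write n = 9j + 4. Then (9j + 4)² = 81j² + 72j + 16 = 9(9j² + 8j + 1) + 7, so n² ≡ 7 (mod 9).

[⇐] This fails: take n = 5. Then 5² = 25 ≡ 7 (mod 9), yet 5 ≡ 5 (mod 9), not 4.

The forward direction holds; the converse fails.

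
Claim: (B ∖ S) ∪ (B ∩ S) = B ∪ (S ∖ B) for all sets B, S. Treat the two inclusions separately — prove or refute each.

(⟹) Let x ∈ (B ∖ S) ∪ (B ∩ S). Then either x ∈ B and x ∉ S; or x ∈ B ∩ S. In each case x ∈ B ∪ (S ∖ B), so (B ∖ S) ∪ (B ∩ S) ⊆ B ∪ (S ∖ B).

(⟸) This inclusion fails. Take B = ∅, S = {1}; then 1 ∈ B ∪ (S ∖ B) but 1 ∉ (B ∖ S) ∪ (B ∩ S).

The sets are not equal: only the forward inclusion holds.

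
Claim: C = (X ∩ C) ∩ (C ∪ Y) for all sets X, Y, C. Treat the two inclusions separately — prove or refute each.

Forward inclusion. This inclusion fails. Take X = ∅, Y = ∅, C = {1}; then 1 ∈ C but 1 ∉ (X ∩ C) ∩ (C ∪ Y).

Reverse inclusion. Let x ∈ (X ∩ C) ∩ (C ∪ Y). Then either x ∈ X ∩ C and x ∉ Y; or x ∈ X ∩ Y ∩ C. In each case x ∈ C, so (X ∩ C) ∩ (C ∪ Y) ⊆ C.

The sets are not equal: only the reverse inclusion holds.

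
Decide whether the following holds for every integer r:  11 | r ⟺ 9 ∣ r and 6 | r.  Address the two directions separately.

Both directions fail.

(⇒) This fails: take r = 11. Certainly 11 ∣ 11, but 9 ∤ 11.

(⇐) This fails: take r = 18. Both 9 ∣ 18 and 6 ∣ 18, yet 18 is not a multiple of 11 (since 18 = 1·11 + 7), so 11 ∤ 18.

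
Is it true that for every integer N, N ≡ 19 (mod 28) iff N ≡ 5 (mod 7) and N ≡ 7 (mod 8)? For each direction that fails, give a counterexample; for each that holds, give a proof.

Only the reverse direction holds.

(⟸) If N ≡ 5 (mod 7) and N ≡ 7 (mod 8), then by the Chinese remainder theorem N ≡ 47 (mod 56). Since 47 ≡ 19 (mod 28) and 28 ∣ 56, we get N ≡ 19 (mod 28).

(⟹) This fails: N = 19 gives 19 ≡ 19 (mod 28) but 19 ≡ 3 (mod 8), so the conjunction on the right does not hold.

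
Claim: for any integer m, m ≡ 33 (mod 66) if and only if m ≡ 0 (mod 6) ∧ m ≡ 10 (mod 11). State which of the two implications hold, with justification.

Both directions fail.

[⇒] This fails: m = 33 gives 33 ≡ 33 (mod 66) but 33 ≡ 3 (mod 6), so the conjunction on the right does not hold.

[⇐] This fails: m = 54 satisfies both congruences on the right (54 ≡ 0 mod 6 and 54 ≡ 10 mod 11) yet 54 ≡ 54 (mod 66), not 33.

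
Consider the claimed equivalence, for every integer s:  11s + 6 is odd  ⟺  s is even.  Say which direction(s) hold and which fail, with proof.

Neither direction holds.

(→) This fails: s = 7 gives 11s + 6 = 83, which is odd, but 7 is odd, not even.

(←) This also fails: s = 2 is even, but 11s + 6 = 28 is even, not odd.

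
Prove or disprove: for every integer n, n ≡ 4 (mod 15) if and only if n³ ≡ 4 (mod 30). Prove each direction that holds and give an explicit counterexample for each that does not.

(→) This fails: take n = 19. Then 19 ≡ 4 (mod 15), but 19³ = 6859 ≡ 19 (mod 30), not 4.

(←) Conversely, the residues r modulo 30 with r³ ≡ 4 (mod 30) are exactly {4}, and each is ≡ 4 (mod 15).

Not equivalent: only (⇐) holds.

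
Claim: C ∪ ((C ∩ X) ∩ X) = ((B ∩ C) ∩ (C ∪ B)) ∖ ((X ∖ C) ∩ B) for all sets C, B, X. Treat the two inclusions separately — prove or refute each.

(⊆) This inclusion fails. Take C = {1}, B = ∅, X = ∅; then 1 ∈ C ∪ ((C ∩ X) ∩ X) but 1 ∉ ((B ∩ C) ∩ (C ∪ B)) ∖ ((X ∖ C) ∩ B).

(⊇) Let x ∈ ((B ∩ C) ∩ (C ∪ B)) ∖ ((X ∖ C) ∩ B). Then either x ∈ C ∩ B and x ∉ X; or x ∈ C ∩ B ∩ X. In each case x ∈ C ∪ ((C ∩ X) ∩ X), so ((B ∩ C) ∩ (C ∪ B)) ∖ ((X ∖ C) ∩ B) ⊆ C ∪ ((C ∩ X) ∩ X).

Only the reverse inclusion holds.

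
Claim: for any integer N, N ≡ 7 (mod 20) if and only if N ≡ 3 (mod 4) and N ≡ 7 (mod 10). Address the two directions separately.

The biconditional holds.

[⇒] Suppose N ≡ 7 (mod 20); write N = 20j + 7. Since 4 ∣ 20, reducing mod 4 gives N ≡ 7 ≡ 3 (mod 4); since 10 ∣ 20, reducing mod 10 gives N ≡ 7 (mod 10).

[⇐] Conversely, if N ≡ 3 (mod 4) and N ≡ 7 (mod 10), then by the Chinese remainder theorem N ≡ 7 (mod 20). This is exactly N ≡ 7 (mod 20).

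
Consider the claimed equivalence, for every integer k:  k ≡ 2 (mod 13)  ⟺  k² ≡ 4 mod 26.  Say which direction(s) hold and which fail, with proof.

[⇒] This fails: take k = 15. Then 15 ≡ 2 (mod 13), but 15² = 225 ≡ 17 (mod 26), not 4.

[⇐] This fails: take k = 24. Then 24² = 576 ≡ 4 (mod 26), yet 24 ≡ 11 (mod 13), not 2.

Neither implication holds.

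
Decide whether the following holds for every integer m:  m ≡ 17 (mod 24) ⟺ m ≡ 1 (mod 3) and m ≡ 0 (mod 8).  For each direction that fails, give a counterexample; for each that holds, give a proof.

(⇒) fails and (⇐) fails.

(⟹) This fails: m = 17 gives 17 ≡ 17 (mod 24) but 17 ≡ 2 (mod 3), so the conjunction on the right does not hold.

(⟸) This fails: m = 16 satisfies both congruences on the right (16 ≡ 1 mod 3 and 16 ≡ 0 mod 8) yet 16 ≡ 16 (mod 24), not 17.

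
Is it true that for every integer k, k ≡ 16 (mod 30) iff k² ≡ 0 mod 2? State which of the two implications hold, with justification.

Forward direction. Suppose k ≡ 16 (mod 30). Then k² ≡ 16² = 256 (mod 30), and since 2 ∣ 30, also k² ≡ 0 (mod 2).

Converse. This fails: take k = 0. Then 0² = 0 ≡ 0 (mod 2), yet 0 ≡ 0 (mod 30), not 16.

The forward direction holds; the converse fails.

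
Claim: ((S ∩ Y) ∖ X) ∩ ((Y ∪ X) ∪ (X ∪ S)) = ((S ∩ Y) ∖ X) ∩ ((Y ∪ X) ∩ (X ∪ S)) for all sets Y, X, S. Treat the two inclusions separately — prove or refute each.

Both inclusions hold.

(⟹) Let x ∈ ((S ∩ Y) ∖ X) ∩ ((Y ∪ X) ∪ (X ∪ S)). Then x ∈ Y ∩ S and x ∉ X, from which x ∈ ((S ∩ Y) ∖ X) ∩ ((Y ∪ X) ∩ (X ∪ S)).

(⟸) Let x ∈ ((S ∩ Y) ∖ X) ∩ ((Y ∪ X) ∩ (X ∪ S)). Then x ∈ Y ∩ S and x ∉ X, from which x ∈ ((S ∩ Y) ∖ X) ∩ ((Y ∪ X) ∪ (X ∪ S)).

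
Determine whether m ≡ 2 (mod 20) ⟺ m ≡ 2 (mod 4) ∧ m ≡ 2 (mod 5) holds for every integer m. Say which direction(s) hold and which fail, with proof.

Both implications hold.

Forward direction. Suppose m ≡ 2 (mod 20); write m = 20j + 2. Since 4 ∣ 20, reducing mod 4 gives m ≡ 2 (mod 4); since 5 ∣ 20, reducing mod 5 gives m ≡ 2 (mod 5).

Converse. If m ≡ 2 (mod 4) and m ≡ 2 (mod 5), then by the Chinese remainder theorem m ≡ 2 (mod 20). This is exactly m ≡ 2 (mod 20).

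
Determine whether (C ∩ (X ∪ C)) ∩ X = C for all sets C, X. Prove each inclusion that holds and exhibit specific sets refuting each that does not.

(⊇) This inclusion fails. Take C = {1}, X = ∅; then 1 ∈ C but 1 ∉ (C ∩ (X ∪ C)) ∩ X.

(⊆) Let x ∈ (C ∩ (X ∪ C)) ∩ X. Then x ∈ C ∩ X, from which x ∈ C.

(⊆) holds; (⊇) fails.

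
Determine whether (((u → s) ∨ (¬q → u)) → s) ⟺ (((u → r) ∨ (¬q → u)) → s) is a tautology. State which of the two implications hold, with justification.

(⇒) Assume the antecedent. If s is true, ((u → r) ∨ (¬q → u)) → s reduces to true regardless of the other variables. If s is false, the antecedent cannot hold. Either way ((u → r) ∨ (¬q → u)) → s holds.

(⇐) Assume the antecedent. If s is true, ((u → s) ∨ (¬q → u)) → s reduces to true regardless of the other variables. If s is false, the antecedent cannot hold. Either way ((u → s) ∨ (¬q → u)) → s holds.

The biconditional holds.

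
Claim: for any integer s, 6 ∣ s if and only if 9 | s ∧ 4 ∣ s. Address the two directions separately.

(⟹) This fails: take s = 6. Certainly 6 ∣ 6, but 9 ∤ 6.

(⟸) Suppose 9 ∣ s and 4 ∣ s. Any common multiple of 9 and 4 is a multiple of their lcm; here gcd(9, 4) = 1, so lcm(9, 4) = 9·4 = 36, so 36 ∣ s. Since 6 ∣ 36, it follows that 6 ∣ s.

(⇒) fails; (⇐) holds.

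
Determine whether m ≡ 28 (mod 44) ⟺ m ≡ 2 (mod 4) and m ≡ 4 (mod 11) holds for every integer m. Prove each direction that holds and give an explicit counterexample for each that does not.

(⟹) This fails: m = 28 gives 28 ≡ 28 (mod 44) but 28 ≡ 0 (mod 4), so the conjunction on the right does not hold.

(⟸) This fails: m = 26 satisfies both congruences on the right (26 ≡ 2 mod 4 and 26 ≡ 4 mod 11) yet 26 ≡ 26 (mod 44), not 28.

Both directions fail.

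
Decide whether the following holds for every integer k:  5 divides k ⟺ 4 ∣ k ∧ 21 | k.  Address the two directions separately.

(⇒) fails and (⇐) fails.

(→) This fails: take k = 5. Certainly 5 ∣ 5, but 4 ∤ 5.

(←) This fails: take k = 84. Both 4 ∣ 84 and 21 ∣ 84, yet 84 is not a multiple of 5 (since 84 = 16·5 + 4), so 5 ∤ 84.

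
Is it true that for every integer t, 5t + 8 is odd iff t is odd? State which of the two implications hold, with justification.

Equivalent; both directions hold.

(⇒) Suppose 5t + 8 is odd. Since 5 is odd, 5t and t have the same parity, so 5t + 8 ≡ t + 8 (mod 2). As 8 is even, 5t + 8 is odd exactly when t is odd. Thus t is odd.

(⇐) Conversely, suppose t is odd; write t = 2j + 1. Then 5t + 8 = 5·(2j + 1) + 8 = 2·5j + 13, which is odd.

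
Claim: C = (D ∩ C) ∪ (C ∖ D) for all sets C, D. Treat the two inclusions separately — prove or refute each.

The two sets are equal.

(⊇) Let x ∈ (D ∩ C) ∪ (C ∖ D). Then either x ∈ C and x ∉ D; or x ∈ C ∩ D. In each case x ∈ C, so (D ∩ C) ∪ (C ∖ D) ⊆ C.

(⊆) Let x ∈ C. Then either x ∈ C and x ∉ D; or x ∈ C ∩ D. In each case x ∈ (D ∩ C) ∪ (C ∖ D), so C ⊆ (D ∩ C) ∪ (C ∖ D).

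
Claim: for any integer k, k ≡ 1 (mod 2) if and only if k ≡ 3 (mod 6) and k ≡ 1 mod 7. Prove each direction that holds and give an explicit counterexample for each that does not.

(⇒) fails; (⇐) holds.

Converse. If k ≡ 3 (mod 6) and k ≡ 1 (mod 7), then by the Chinese remainder theorem k ≡ 15 (mod 42). Since 15 ≡ 1 (mod 2) and 2 ∣ 42, we get k ≡ 1 (mod 2).

Forward direction. This fails: k = 1 gives 1 ≡ 1 (mod 2) but 1 ≡ 1 (mod 6), so the conjunction on the right does not hold.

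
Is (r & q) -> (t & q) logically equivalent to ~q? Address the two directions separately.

(→) This fails. Under t = F, q = T, r = F, the left side is true but the right side is false.

(←) Assume the antecedent. If t is true, (r & q) -> (t & q) reduces to true regardless of the other variables. If t is false, the antecedent forces (t = F, q = F, r = F) or (t = F, q = F, r = T), and (r & q) -> (t & q) holds there. Either way (r & q) -> (t & q) holds.

(⇒) fails; (⇐) holds.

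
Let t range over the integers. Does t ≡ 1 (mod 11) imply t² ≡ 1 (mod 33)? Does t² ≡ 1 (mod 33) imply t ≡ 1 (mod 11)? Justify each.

(→) This fails: take t = 12. Then 12 ≡ 1 (mod 11), but 12² = 144 ≡ 12 (mod 33), not 1.

(←) This fails: take t = 10. Then 10² = 100 ≡ 1 (mod 33), yet 10 ≡ 10 (mod 11), not 1.

(⇒) fails and (⇐) fails.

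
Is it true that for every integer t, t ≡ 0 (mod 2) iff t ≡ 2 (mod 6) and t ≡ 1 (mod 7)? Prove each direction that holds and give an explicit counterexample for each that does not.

Not equivalent: only (⇐) holds.

[⇐] If t ≡ 2 (mod 6) and t ≡ 1 (mod 7), then by the Chinese remainder theorem t ≡ 8 (mod 42). Since 8 ≡ 0 (mod 2) and 2 ∣ 42, we get t ≡ 0 (mod 2).

[⇒] This fails: t = 0 gives 0 ≡ 0 (mod 2) but 0 ≡ 0 (mod 6), so the conjunction on the right does not hold.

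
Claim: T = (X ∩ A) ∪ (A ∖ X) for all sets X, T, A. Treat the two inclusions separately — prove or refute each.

(⊆) fails and (⊇) fails.

Forward inclusion. This inclusion fails. Take X = ∅, T = {1}, A = ∅; then 1 ∈ T but 1 ∉ (X ∩ A) ∪ (A ∖ X).

Reverse inclusion. This inclusion fails. Take X = ∅, T = ∅, A = {1}; then 1 ∈ (X ∩ A) ∪ (A ∖ X) but 1 ∉ T.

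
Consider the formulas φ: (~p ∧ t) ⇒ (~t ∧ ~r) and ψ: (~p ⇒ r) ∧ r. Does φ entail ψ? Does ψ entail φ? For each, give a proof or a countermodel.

Both directions fail.

[⇒] This fails. Under p = F, r = F, t = F, the left side is true but the right side is false.

[⇐] This fails. Under p = F, r = T, t = T, the left side is false but the right side is true.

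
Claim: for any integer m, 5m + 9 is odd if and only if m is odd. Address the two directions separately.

(⇒) This fails: m = 4 gives 5m + 9 = 29, which is odd, but 4 is even, not odd.

(⇐) This also fails: m = 7 is odd, but 5m + 9 = 44 is even, not odd.

Neither direction holds.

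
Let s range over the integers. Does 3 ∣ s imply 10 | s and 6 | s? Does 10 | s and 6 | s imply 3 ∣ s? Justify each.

(⇒) fails; (⇐) holds.

(⟸) Suppose 10 ∣ s and 6 ∣ s. Any common multiple of 10 and 6 is a multiple of their lcm; here lcm(10, 6) = 10·6/gcd(10, 6) = 60/2 = 30, so 30 ∣ s. Since 3 ∣ 30, it follows that 3 ∣ s.

(⟹) This fails: take s = 3. Certainly 3 ∣ 3, but 10 ∤ 3.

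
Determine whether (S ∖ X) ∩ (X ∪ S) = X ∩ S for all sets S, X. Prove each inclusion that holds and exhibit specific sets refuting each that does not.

Both inclusions fail.

(⊆) This inclusion fails. Take S = {1}, X = ∅; then 1 ∈ (S ∖ X) ∩ (X ∪ S) but 1 ∉ X ∩ S.

(⊇) This inclusion fails. Take S = {1}, X = {1}; then 1 ∈ X ∩ S but 1 ∉ (S ∖ X) ∩ (X ∪ S).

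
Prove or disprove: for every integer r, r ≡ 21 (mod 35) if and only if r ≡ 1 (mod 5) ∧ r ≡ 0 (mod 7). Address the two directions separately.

(⇒) Suppose r ≡ 21 (mod 35); write r = 35j + 21. Since 5 ∣ 35, reducing mod 5 gives r ≡ 21 ≡ 1 (mod 5); since 7 ∣ 35, reducing mod 7 gives r ≡ 21 ≡ 0 (mod 7).

(⇐) Conversely, if r ≡ 1 (mod 5) and r ≡ 0 (mod 7), then by the Chinese remainder theorem r ≡ 21 (mod 35). This is exactly r ≡ 21 (mod 35).

Both implications hold.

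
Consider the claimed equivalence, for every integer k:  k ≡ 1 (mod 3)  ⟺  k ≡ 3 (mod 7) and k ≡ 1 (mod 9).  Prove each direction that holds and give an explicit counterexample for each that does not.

(⇒) This fails: k = 1 gives 1 ≡ 1 (mod 3) but 1 ≡ 1 (mod 7), so the conjunction on the right does not hold.

(⇐) Conversely, if k ≡ 3 (mod 7) and k ≡ 1 (mod 9), then by the Chinese remainder theorem k ≡ 10 (mod 63). Since 10 ≡ 1 (mod 3) and 3 ∣ 63, we get k ≡ 1 (mod 3).

Not equivalent: only (⇐) holds.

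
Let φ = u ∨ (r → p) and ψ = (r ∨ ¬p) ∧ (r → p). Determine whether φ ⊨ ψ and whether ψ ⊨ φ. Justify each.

[⇒] This fails. Under p = T, r = F, u = F, the left side is true but the right side is false.

[⇐] Assume the antecedent. If p is true, u ∨ (r → p) reduces to true regardless of the other variables. If p is false, the antecedent forces (p = F, r = F, u = F) or (p = F, r = F, u = T), and u ∨ (r → p) holds there. Either way u ∨ (r → p) holds.

The forward direction fails; the converse holds.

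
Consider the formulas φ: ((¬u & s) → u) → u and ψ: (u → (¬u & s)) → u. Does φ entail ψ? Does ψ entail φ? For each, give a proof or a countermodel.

[⇒] This fails. Under u = F, s = T, the left side is true but the right side is false.

[⇐] Assume the antecedent. If u is true, ((¬u & s) → u) → u reduces to true regardless of the other variables. If u is false, the antecedent cannot hold. Either way ((¬u & s) → u) → u holds.

The forward direction fails; the converse holds.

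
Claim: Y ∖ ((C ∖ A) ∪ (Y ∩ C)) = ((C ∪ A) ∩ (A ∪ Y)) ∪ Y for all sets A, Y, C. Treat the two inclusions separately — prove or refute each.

Forward inclusion. Let x ∈ Y ∖ ((C ∖ A) ∪ (Y ∩ C)). Then either x ∈ Y and x ∉ A, C; or x ∈ A ∩ Y and x ∉ C. In each case x ∈ ((C ∪ A) ∩ (A ∪ Y)) ∪ Y, so Y ∖ ((C ∖ A) ∪ (Y ∩ C)) ⊆ ((C ∪ A) ∩ (A ∪ Y)) ∪ Y.

Reverse inclusion. This inclusion fails. Take A = {1}, Y = ∅, C = ∅; then 1 ∈ ((C ∪ A) ∩ (A ∪ Y)) ∪ Y but 1 ∉ Y ∖ ((C ∖ A) ∪ (Y ∩ C)).

(⊆) holds; (⊇) fails.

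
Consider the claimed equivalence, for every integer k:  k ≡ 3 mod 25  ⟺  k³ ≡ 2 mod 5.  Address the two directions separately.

(→) Suppose k ≡ 3 (mod 25). Then k³ ≡ 3³ = 27 (mod 25), and since 5 ∣ 25, also k³ ≡ 2 (mod 5).

(←) This fails: take k = 8. Then 8³ = 512 ≡ 2 (mod 5), yet 8 ≡ 8 (mod 25), not 3.

Not equivalent: only (⇒) holds.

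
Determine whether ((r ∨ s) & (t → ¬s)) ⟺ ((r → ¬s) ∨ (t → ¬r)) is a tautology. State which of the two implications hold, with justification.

The forward direction holds; the converse fails.

[⇒] Assume the antecedent. If s is true, the antecedent forces (s = T, r = F, t = F) or (s = T, r = T, t = F), and (r → ¬s) ∨ (t → ¬r) holds there. If s is false, (r → ¬s) ∨ (t → ¬r) reduces to true regardless of the other variables. Either way (r → ¬s) ∨ (t → ¬r) holds.

[⇐] This fails. Under s = F, r = F, t = F, the left side is false but the right side is true.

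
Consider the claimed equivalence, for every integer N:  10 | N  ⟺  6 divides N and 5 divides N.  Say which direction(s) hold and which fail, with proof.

Converse. Suppose 6 ∣ N and 5 ∣ N. Any common multiple of 6 and 5 is a multiple of their lcm; here gcd(6, 5) = 1, so lcm(6, 5) = 6·5 = 30, so 30 ∣ N. Since 10 ∣ 30, it follows that 10 ∣ N.

Forward direction. This fails: take N = 10. Certainly 10 ∣ 10, but 6 ∤ 10.

Only the reverse direction holds.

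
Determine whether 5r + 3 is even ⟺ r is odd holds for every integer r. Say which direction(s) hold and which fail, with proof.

Both directions hold; the statement is true.

(⟹) Suppose 5r + 3 is even. Since 5 is odd, 5r and r have the same parity, so 5r + 3 ≡ r + 3 (mod 2). As 3 is odd, 5r + 3 is even exactly when r is odd. Thus r is odd.

(⟸) Conversely, suppose r is odd; write r = 2j + 1. Then 5r + 3 = 5·(2j + 1) + 3 = 2·5j + 8, which is even.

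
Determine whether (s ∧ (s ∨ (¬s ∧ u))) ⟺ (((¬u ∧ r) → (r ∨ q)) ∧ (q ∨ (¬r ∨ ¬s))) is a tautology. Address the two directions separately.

(⇒) This fails. Under u = F, r = T, s = T, q = F, the left side is true but the right side is false.

(⇐) This fails. Under u = F, r = F, s = F, q = F, the left side is false but the right side is true.

(⇒) fails and (⇐) fails.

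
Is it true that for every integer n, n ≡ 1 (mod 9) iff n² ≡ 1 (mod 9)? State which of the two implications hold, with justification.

(⇒) holds; (⇐) fails.

(⟹) Suppose n ≡ 1 (mod 9). Write n = 9j + 1. Then (9j + 1)² = 81j² + 18j + 1 = 9(9j² + 2j) + 1, so n² ≡ 1 (mod 9).

(⟸) This fails: take n = 8. Then 8² = 64 ≡ 1 (mod 9), yet 8 ≡ 8 (mod 9), not 1.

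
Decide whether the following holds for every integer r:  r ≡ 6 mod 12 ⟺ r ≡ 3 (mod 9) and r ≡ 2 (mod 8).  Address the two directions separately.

(⟹) This fails: r = 6 gives 6 ≡ 6 (mod 12) but 6 ≡ 6 (mod 9), so the conjunction on the right does not hold.

(⟸) Conversely, if r ≡ 3 (mod 9) and r ≡ 2 (mod 8), then by the Chinese remainder theorem r ≡ 66 (mod 72). Since 66 ≡ 6 (mod 12) and 12 ∣ 72, we get r ≡ 6 (mod 12).

Only the reverse direction holds.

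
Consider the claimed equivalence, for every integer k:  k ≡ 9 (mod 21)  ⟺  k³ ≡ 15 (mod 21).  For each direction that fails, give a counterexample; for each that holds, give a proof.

[⇒] Suppose k ≡ 9 (mod 21). Write k = 21j + 9. Then (21j + 9)³ = 9261j³ + 11907j² + 5103j + 729 = 21(441j³ + 567j² + 243j + 34) + 15, so k³ ≡ 15 (mod 21).

[⇐] This fails: take k = 15. Then 15³ = 3375 ≡ 15 (mod 21), yet 15 ≡ 15 (mod 21), not 9.

Not equivalent: only (⇒) holds.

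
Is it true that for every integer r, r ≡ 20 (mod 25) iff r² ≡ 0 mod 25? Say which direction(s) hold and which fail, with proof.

Only the forward implication holds.

(→) Suppose r ≡ 20 (mod 25). Write r = 25j + 20. Then (25j + 20)² = 625j² + 1000j + 400 = 25(25j² + 40j + 16) + 0, so r² ≡ 0 (mod 25).

(←) This fails: take r = 0. Then 0² = 0 ≡ 0 (mod 25), yet 0 ≡ 0 (mod 25), not 20.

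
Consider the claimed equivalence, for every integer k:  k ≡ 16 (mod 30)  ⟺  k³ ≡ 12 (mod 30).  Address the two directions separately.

Both directions fail.

(⇒) This fails: take k = 16. Then 16 ≡ 16 (mod 30), but 16³ = 4096 ≡ 16 (mod 30), not 12.

(⇐) This fails: take k = 18. Then 18³ = 5832 ≡ 12 (mod 30), yet 18 ≡ 18 (mod 30), not 16.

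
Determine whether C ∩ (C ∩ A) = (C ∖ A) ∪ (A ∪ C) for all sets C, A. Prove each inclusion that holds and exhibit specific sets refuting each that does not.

(⊆) Let x ∈ C ∩ (C ∩ A). Then x ∈ C ∩ A, from which x ∈ (C ∖ A) ∪ (A ∪ C).

(⊇) This inclusion fails. Take C = {1}, A = ∅; then 1 ∈ (C ∖ A) ∪ (A ∪ C) but 1 ∉ C ∩ (C ∩ A).

Only the forward inclusion holds.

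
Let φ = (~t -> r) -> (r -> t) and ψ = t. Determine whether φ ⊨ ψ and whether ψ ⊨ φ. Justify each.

(⟹) This fails. Under t = F, r = F, the left side is true but the right side is false.

(⟸) Assume the antecedent. If t is true, (~t -> r) -> (r -> t) reduces to true regardless of the other variables. If t is false, the antecedent cannot hold. Either way (~t -> r) -> (r -> t) holds.

Only the converse holds.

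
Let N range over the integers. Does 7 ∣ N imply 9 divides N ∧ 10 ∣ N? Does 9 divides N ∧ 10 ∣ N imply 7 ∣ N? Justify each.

[⇒] This fails: take N = 7. Certainly 7 ∣ 7, but 9 ∤ 7.

[⇐] This fails: take N = 90. Both 9 ∣ 90 and 10 ∣ 90, yet 90 is not a multiple of 7 (since 90 = 12·7 + 6), so 7 ∤ 90.

(⇒) fails and (⇐) fails.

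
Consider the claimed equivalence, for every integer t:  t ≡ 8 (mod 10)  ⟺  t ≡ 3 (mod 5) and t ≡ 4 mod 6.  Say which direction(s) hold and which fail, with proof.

Forward direction. This fails: t = 8 gives 8 ≡ 8 (mod 10) but 8 ≡ 2 (mod 6), so the conjunction on the right does not hold.

Converse. If t ≡ 3 (mod 5) and t ≡ 4 (mod 6), then by the Chinese remainder theorem t ≡ 28 (mod 30). Since 28 ≡ 8 (mod 10) and 10 ∣ 30, we get t ≡ 8 (mod 10).

Only the converse holds.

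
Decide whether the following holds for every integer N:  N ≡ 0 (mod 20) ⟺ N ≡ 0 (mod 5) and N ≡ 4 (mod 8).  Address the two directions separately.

(⇒) fails; (⇐) holds.

[⇒] This fails: N = 0 gives 0 ≡ 0 (mod 20) but 0 ≡ 0 (mod 8), so the conjunction on the right does not hold.

[⇐] Conversely, if N ≡ 0 (mod 5) and N ≡ 4 (mod 8), then by the Chinese remainder theorem N ≡ 20 (mod 40). Since 20 ≡ 0 (mod 20) and 20 ∣ 40, we get N ≡ 0 (mod 20).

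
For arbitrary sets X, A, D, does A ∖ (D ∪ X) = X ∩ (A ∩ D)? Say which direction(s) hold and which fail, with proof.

(⊆) This inclusion fails. Take X = ∅, A = {1}, D = ∅; then 1 ∈ A ∖ (D ∪ X) but 1 ∉ X ∩ (A ∩ D).

(⊇) This inclusion fails. Take X = {1}, A = {1}, D = {1}; then 1 ∈ X ∩ (A ∩ D) but 1 ∉ A ∖ (D ∪ X).

(⊆) fails and (⊇) fails.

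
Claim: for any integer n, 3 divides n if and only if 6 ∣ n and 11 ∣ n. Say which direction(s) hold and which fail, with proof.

(⟹) This fails: take n = 3. Certainly 3 ∣ 3, but 6 ∤ 3.

(⟸) Suppose 6 ∣ n and 11 ∣ n. Any common multiple of 6 and 11 is a multiple of their lcm; here gcd(6, 11) = 1, so lcm(6, 11) = 6·11 = 66, so 66 ∣ n. Since 3 ∣ 66, it follows that 3 ∣ n.

(⇒) fails; (⇐) holds.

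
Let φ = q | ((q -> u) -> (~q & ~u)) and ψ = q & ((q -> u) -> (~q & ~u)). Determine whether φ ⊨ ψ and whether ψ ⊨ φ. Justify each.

(⟹) This fails. Under u = F, q = F, the left side is true but the right side is false.

(⟸) Assume the antecedent. If u is true, the antecedent cannot hold. If u is false, q | ((q -> u) -> (~q & ~u)) reduces to true regardless of the other variables. Either way q | ((q -> u) -> (~q & ~u)) holds.

Only the reverse direction holds.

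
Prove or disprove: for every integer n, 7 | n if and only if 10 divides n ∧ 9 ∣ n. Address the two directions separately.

Neither implication holds.

(⇒) This fails: take n = 7. Certainly 7 ∣ 7, but 10 ∤ 7.

(⇐) This fails: take n = 90. Both 10 ∣ 90 and 9 ∣ 90, yet 90 is not a multiple of 7 (since 90 = 12·7 + 6), so 7 ∤ 90.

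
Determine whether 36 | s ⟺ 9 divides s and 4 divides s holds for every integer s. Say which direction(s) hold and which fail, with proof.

Forward direction. If 36 ∣ s, write s = 36q. Since 36 = 4·9, s = 9·(4q), so 9 ∣ s; and since 36 = 9·4, s = 4·(9q), so 4 ∣ s.

Converse. Suppose 9 ∣ s and 4 ∣ s. Any common multiple of 9 and 4 is a multiple of their lcm; here gcd(9, 4) = 1, so lcm(9, 4) = 9·4 = 36, so 36 ∣ s.

Equivalent; both directions hold.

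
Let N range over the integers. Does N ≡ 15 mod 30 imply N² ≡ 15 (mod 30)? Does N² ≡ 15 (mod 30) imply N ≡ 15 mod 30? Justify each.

Equivalent; both directions hold.

Forward direction. Suppose N ≡ 15 mod 30. Write N = 30j + 15. Then (30j + 15)² = 900j² + 900j + 225 = 30(30j² + 30j + 7) + 15, so N² ≡ 15 (mod 30).

Converse. Suppose N² ≡ 15 (mod 30). The only residue r in {0, …, 29} with r² ≡ 15 (mod 30) is r = 15, so N ≡ 15 (mod 30).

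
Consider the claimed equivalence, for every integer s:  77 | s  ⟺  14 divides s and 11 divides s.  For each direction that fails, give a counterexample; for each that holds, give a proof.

(→) This fails: take s = 77. Certainly 77 ∣ 77, but 14 ∤ 77.

(←) Suppose 14 ∣ s and 11 ∣ s. Any common multiple of 14 and 11 is a multiple of their lcm; here gcd(14, 11) = 1, so lcm(14, 11) = 14·11 = 154, so 154 ∣ s. Since 77 ∣ 154, it follows that 77 ∣ s.

Only the reverse direction holds.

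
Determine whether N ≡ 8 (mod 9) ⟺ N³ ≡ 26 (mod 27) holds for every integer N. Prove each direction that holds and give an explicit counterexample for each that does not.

(⟹) Suppose N ≡ 8 (mod 9). Working modulo 27, N ∈ {8, 17, 26}; for each such r, r³ ≡ 26 (mod 27).

(⟸) Conversely, the residues r modulo 27 with r³ ≡ 26 (mod 27) are exactly {8, 17, 26}, and each is ≡ 8 (mod 9).

Both implications hold.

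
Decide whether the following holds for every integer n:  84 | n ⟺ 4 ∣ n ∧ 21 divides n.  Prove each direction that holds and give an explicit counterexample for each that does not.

The biconditional holds.

[⇒] If 84 ∣ n, write n = 84q. Since 84 = 21·4, n = 4·(21q), so 4 ∣ n; and since 84 = 4·21, n = 21·(4q), so 21 ∣ n.

[⇐] Suppose 4 ∣ n and 21 ∣ n. Any common multiple of 4 and 21 is a multiple of their lcm; here gcd(4, 21) = 1, so lcm(4, 21) = 4·21 = 84, so 84 ∣ n.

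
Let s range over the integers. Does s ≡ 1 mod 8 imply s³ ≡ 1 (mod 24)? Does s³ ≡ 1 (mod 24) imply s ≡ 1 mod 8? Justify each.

[⇒] This fails: take s = 9. Then 9 ≡ 1 (mod 8), but 9³ = 729 ≡ 9 (mod 24), not 1.

[⇐] Conversely, the residues r modulo 24 with r³ ≡ 1 (mod 24) are exactly {1}, and each is ≡ 1 (mod 8).

(⇒) fails; (⇐) holds.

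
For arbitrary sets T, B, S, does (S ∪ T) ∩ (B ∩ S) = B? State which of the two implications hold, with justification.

(⊆) holds; (⊇) fails.

Forward inclusion. Let x ∈ (S ∪ T) ∩ (B ∩ S). Then either x ∈ B ∩ S and x ∉ T; or x ∈ T ∩ B ∩ S. In each case x ∈ B, so (S ∪ T) ∩ (B ∩ S) ⊆ B.

Reverse inclusion. This inclusion fails. Take T = ∅, B = {1}, S = ∅; then 1 ∈ B but 1 ∉ (S ∪ T) ∩ (B ∩ S).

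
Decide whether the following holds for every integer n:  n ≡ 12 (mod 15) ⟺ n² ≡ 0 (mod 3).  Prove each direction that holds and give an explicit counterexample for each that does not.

Only the forward direction holds.

(⟹) Suppose n ≡ 12 (mod 15). Then n² ≡ 12² = 144 (mod 15), and since 3 ∣ 15, also n² ≡ 0 (mod 3).

(⟸) This fails: take n = 0. Then 0² = 0 ≡ 0 (mod 3), yet 0 ≡ 0 (mod 15), not 12.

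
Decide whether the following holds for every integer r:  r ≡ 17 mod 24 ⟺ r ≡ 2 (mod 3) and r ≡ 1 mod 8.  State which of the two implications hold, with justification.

Equivalent; both directions hold.

(⟹) Suppose r ≡ 17 (mod 24); write r = 24j + 17. Since 3 ∣ 24, reducing mod 3 gives r ≡ 17 ≡ 2 (mod 3); since 8 ∣ 24, reducing mod 8 gives r ≡ 17 ≡ 1 (mod 8).

(⟸) Conversely, if r ≡ 2 (mod 3) and r ≡ 1 (mod 8), then by the Chinese remainder theorem r ≡ 17 (mod 24). This is exactly r ≡ 17 (mod 24).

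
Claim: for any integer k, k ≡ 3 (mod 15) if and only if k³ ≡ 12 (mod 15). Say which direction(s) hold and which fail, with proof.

Both directions hold.

[⇒] Suppose k ≡ 3 (mod 15). Write k = 15j + 3. Then (15j + 3)³ = 3375j³ + 2025j² + 405j + 27 = 15(225j³ + 135j² + 27j + 1) + 12, so k³ ≡ 12 (mod 15).

[⇐] Conversely, suppose k³ ≡ 12 (mod 15). The only residue r in {0, …, 14} with r³ ≡ 12 (mod 15) is r = 3, so k ≡ 3 (mod 15).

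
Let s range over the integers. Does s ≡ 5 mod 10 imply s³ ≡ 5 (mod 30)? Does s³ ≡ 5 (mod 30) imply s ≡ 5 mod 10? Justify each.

(⇒) This fails: take s = 15. Then 15 ≡ 5 (mod 10), but 15³ = 3375 ≡ 15 (mod 30), not 5.

(⇐) Conversely, the residues r modulo 30 with r³ ≡ 5 (mod 30) are exactly {5}, and each is ≡ 5 (mod 10).

(⇒) fails; (⇐) holds.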